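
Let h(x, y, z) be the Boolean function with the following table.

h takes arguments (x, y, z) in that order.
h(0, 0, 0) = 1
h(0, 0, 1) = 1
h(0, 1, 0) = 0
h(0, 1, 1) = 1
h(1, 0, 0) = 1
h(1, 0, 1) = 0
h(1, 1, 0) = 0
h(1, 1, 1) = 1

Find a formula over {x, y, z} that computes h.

h(x, y, z) = ~((((~x & y) & ~z) | ((x & ~y) & z)) | ((x & y) & ~z))

There are just 3 zero rows: (0,1,0), (1,0,1), (1,1,0). Their minterms are ¬x·y·¬z, x·¬y·z, x·y·¬z; the OR of those covers precisely the 0-outputs, and negating it yields h.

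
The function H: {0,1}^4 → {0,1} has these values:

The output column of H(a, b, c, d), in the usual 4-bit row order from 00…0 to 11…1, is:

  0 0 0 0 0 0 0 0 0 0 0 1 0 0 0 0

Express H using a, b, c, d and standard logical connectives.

H is 1 on exactly one input, (1,0,1,1), whose minterm is a·¬b·c·d. So H is just that conjunction.

H(a, b, c, d) = ((a & ~b) & c) & d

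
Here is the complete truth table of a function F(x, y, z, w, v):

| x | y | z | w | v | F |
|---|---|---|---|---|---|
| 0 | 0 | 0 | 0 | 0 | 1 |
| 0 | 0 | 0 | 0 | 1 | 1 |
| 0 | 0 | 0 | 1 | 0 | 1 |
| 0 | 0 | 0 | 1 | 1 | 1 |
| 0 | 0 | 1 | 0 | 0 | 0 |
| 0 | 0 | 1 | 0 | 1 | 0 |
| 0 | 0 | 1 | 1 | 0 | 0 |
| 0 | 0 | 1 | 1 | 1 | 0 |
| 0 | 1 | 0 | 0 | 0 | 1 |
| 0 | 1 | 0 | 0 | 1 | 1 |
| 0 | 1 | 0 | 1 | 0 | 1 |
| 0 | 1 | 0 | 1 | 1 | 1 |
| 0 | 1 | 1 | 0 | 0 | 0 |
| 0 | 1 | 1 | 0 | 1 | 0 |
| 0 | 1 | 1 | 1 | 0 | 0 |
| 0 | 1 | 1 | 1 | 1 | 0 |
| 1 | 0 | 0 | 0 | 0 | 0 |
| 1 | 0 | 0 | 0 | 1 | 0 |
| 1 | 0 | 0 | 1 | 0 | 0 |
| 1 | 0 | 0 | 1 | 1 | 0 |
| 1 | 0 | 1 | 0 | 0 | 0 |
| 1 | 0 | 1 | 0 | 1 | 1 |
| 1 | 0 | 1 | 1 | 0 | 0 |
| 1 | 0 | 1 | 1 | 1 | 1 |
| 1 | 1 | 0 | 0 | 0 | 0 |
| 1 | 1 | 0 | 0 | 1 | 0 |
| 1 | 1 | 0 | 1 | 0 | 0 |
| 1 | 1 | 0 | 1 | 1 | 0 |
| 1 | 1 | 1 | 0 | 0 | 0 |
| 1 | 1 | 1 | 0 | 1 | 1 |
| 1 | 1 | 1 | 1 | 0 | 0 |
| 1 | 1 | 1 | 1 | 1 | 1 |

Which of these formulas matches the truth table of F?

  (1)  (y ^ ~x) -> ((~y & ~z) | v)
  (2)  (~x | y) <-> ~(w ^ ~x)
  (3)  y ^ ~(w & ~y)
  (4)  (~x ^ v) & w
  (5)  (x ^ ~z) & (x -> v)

(1): at (0,0,1,0,1) it gives 1, but F = 0 — eliminated.
(2): at (0,0,0,0,0) it gives 0, but F = 1 — eliminated.
(3): at (0,0,0,1,0) it gives 0, but F = 1 — eliminated.
(4): at (0,0,0,0,0) it gives 0, but F = 1 — eliminated.
That leaves (5). Evaluating it on every row reproduces the table of F exactly.

5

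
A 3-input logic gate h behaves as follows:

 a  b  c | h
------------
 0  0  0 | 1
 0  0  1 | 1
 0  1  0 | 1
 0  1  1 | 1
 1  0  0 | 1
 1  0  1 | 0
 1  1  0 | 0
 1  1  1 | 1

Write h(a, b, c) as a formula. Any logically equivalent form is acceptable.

h(a, b, c) = ~(((a & ~b) & c) | ((a & b) & ~c))

There are just 2 zero rows: (1,0,1), (1,1,0). Their minterms are a·¬b·c, a·b·¬c; the OR of those covers precisely the 0-outputs, and negating it yields h.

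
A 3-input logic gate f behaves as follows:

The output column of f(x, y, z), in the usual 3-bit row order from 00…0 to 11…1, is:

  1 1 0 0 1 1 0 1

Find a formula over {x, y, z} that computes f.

f is 0 on only 3 rows — (0,1,0), (0,1,1), (1,1,0). Writing each as a minterm (¬x·y·¬z, ¬x·y·z, x·y·¬z) and OR-ing them characterizes exactly where f=0, so f is the negation of that disjunction.

f(x, y, z) = not ((((not x and y) and not z) or ((not x and y) and z)) or ((x and y) and not z))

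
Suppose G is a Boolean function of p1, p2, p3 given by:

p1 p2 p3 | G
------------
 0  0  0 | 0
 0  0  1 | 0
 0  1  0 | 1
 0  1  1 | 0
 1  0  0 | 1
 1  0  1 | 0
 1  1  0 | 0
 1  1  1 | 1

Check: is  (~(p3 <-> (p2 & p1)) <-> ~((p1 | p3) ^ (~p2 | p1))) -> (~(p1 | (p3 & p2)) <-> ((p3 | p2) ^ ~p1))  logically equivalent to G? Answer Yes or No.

Test each input against both G and the formula:
  p1=0, p2=0, p3=0: formula gives 1, but G = 0 ✗
A single disagreement suffices: at (0,0,0) they differ, so the formula does not compute G.

No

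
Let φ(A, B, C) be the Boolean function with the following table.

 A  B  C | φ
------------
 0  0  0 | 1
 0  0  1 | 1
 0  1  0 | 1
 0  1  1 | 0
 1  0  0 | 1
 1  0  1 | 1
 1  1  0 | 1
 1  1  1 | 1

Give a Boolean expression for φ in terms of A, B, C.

Only row (0,1,1) gives 0. So φ is 1 everywhere except there — the complement of the minterm ¬A·B·C.

φ(A, B, C) = not ((not A and B) and C)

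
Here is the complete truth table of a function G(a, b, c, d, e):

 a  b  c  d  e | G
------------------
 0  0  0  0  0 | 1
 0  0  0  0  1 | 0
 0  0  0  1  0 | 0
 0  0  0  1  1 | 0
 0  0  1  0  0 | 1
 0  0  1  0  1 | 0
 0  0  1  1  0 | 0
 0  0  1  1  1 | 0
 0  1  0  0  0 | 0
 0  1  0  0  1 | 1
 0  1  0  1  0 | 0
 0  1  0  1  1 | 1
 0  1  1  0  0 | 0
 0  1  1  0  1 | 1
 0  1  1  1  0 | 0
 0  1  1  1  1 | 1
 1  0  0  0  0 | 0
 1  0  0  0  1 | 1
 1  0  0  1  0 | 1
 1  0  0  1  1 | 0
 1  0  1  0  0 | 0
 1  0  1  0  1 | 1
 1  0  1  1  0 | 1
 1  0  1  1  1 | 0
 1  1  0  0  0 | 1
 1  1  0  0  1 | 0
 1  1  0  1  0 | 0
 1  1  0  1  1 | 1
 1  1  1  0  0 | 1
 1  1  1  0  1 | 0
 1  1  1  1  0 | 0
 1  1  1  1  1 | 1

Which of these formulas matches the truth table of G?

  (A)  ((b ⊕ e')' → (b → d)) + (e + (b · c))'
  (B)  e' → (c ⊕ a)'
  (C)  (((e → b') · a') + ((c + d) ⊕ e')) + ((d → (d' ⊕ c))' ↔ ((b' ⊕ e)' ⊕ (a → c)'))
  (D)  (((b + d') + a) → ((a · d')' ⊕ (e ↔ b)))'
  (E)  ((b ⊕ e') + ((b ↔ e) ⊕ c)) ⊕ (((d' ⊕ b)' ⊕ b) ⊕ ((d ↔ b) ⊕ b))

D

(A) fails at (0,0,0,0,1): the formula yields 1, G is 0.
(B) fails at (0,0,0,0,1): the formula yields 1, G is 0.
(C) fails at (0,0,0,0,1): the formula yields 1, G is 0.
(E) fails at (0,0,0,0,0): the formula yields 0, G is 1.
(D) is the remaining candidate, and it agrees with G on all 32 inputs.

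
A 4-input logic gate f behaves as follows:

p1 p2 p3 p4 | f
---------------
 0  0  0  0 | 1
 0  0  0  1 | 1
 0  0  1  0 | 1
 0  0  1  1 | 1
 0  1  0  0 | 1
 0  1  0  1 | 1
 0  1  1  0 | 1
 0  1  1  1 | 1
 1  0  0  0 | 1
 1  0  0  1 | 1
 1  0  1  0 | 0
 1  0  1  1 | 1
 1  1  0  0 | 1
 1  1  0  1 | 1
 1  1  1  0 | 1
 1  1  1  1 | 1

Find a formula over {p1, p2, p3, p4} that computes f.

f(p1, p2, p3, p4) = NOT (((p1 AND NOT p2) AND p3) AND NOT p4)

f is 0 on exactly one input, (1,0,1,0), whose minterm is p1·¬p2·p3·¬p4. So f is the negation of that single conjunction.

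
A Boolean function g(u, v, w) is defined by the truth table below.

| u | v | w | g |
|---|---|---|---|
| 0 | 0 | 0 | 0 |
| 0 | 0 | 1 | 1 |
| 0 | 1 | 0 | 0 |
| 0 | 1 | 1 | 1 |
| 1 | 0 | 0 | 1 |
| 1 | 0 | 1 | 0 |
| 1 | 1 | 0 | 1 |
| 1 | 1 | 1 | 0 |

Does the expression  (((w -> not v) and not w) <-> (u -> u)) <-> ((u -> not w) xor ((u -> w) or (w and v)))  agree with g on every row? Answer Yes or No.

Yes

Check the formula against g row by row:
  u=0, v=0, w=0: formula gives 0, g = 0 ✓
  u=0, v=0, w=1: formula gives 1, g = 1 ✓
  u=0, v=1, w=0: formula gives 0, g = 0 ✓
  u=0, v=1, w=1: formula gives 1, g = 1 ✓
  u=1, v=0, w=0: formula gives 1, g = 1 ✓
  … (the remaining 3 rows also agree.)
No disagreement on any input; they are logically equivalent.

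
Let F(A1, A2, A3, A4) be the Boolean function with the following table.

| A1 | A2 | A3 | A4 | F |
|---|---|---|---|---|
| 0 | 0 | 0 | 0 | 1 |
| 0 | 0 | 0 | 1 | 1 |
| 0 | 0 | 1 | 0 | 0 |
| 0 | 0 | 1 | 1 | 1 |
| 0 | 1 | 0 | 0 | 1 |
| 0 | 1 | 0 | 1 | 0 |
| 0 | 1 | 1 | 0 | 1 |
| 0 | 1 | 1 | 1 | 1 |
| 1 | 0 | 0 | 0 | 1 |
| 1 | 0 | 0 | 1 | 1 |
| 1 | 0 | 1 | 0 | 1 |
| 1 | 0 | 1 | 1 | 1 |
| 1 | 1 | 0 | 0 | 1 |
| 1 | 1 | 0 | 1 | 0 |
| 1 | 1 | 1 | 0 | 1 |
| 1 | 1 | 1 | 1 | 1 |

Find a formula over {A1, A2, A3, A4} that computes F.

F is 0 on only 3 rows — (0,0,1,0), (0,1,0,1), (1,1,0,1). Writing each as a minterm (¬A1·¬A2·A3·¬A4, ¬A1·A2·¬A3·A4, A1·A2·¬A3·A4) and OR-ing them characterizes exactly where F=0, so F is the negation of that disjunction.

F(A1, A2, A3, A4) = (((((A1' · A2') · A3) · A4') + (((A1' · A2) · A3') · A4)) + (((A1 · A2) · A3') · A4))'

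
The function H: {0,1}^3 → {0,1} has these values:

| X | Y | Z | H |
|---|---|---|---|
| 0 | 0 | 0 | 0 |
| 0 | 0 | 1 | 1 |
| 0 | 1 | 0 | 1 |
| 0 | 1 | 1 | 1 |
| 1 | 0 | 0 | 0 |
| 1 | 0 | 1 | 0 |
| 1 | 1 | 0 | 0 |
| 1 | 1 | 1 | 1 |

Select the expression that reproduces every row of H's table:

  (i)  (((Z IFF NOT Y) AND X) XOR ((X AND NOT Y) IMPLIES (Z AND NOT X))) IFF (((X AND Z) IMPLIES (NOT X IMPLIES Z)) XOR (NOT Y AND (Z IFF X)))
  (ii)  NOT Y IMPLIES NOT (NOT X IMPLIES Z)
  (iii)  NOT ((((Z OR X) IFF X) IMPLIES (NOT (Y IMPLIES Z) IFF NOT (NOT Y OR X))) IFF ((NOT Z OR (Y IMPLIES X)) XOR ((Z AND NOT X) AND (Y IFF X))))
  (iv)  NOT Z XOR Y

(ii) fails at (0,0,0): the formula yields 1, H is 0.
(iii) fails at (0,1,0): the formula yields 0, H is 1.
(iv) fails at (0,0,0): the formula yields 1, H is 0.
(i) is the remaining candidate, and it agrees with H on all 8 inputs.

i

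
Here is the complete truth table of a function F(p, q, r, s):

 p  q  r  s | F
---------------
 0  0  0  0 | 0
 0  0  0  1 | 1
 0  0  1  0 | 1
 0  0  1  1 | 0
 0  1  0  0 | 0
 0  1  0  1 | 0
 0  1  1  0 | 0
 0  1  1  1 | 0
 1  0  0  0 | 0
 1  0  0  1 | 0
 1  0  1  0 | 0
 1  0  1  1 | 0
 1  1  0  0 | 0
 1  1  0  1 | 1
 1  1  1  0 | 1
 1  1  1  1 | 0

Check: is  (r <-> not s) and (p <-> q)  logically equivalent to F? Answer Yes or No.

Evaluate (r <-> not s) and (p <-> q) on each row and compare to F:
  p=0, q=0, r=0, s=0: formula gives 0, F = 0 ✓
  p=0, q=0, r=0, s=1: formula gives 1, F = 1 ✓
  p=0, q=0, r=1, s=0: formula gives 1, F = 1 ✓
  p=0, q=0, r=1, s=1: formula gives 0, F = 0 ✓
  …and likewise for the remaining 12 rows.
All 16 rows match — the expression computes F exactly.

Yes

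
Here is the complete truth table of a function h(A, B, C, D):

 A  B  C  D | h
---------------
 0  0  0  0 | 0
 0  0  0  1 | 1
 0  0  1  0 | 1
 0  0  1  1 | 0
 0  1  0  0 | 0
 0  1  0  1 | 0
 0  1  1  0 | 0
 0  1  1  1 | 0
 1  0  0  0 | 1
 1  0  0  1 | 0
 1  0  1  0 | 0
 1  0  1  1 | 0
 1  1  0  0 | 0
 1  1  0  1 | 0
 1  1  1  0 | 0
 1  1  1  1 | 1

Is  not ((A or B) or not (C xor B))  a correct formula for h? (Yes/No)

No

Evaluate not ((A or B) or not (C xor B)) on each row and compare to h:
  A=0, B=0, C=0, D=0: formula gives 0, h = 0 ✓
  A=0, B=0, C=0, D=1: formula gives 0, but h = 1 ✗
Row (0,0,0,1) is a counterexample, so the formula is not equivalent to h.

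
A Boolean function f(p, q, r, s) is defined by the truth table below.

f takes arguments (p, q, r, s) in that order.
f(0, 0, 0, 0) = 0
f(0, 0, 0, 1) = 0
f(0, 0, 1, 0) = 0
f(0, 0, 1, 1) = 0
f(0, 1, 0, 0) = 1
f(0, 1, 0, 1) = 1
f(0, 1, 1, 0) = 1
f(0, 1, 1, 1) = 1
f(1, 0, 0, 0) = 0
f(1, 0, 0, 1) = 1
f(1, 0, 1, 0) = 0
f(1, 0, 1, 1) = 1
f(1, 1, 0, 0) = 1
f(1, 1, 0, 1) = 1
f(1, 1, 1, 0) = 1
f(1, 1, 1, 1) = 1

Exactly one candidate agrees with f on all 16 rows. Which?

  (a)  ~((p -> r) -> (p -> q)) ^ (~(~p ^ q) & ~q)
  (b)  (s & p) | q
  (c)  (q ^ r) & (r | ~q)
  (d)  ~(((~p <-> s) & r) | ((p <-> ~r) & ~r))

(a) fails at (0,1,0,0): the formula yields 0, f is 1.
(c) fails at (0,0,1,0): the formula yields 1, f is 0.
(d) fails at (0,0,0,0): the formula yields 1, f is 0.
Only (b) survives; checking it on all 16 rows confirms it matches f.

b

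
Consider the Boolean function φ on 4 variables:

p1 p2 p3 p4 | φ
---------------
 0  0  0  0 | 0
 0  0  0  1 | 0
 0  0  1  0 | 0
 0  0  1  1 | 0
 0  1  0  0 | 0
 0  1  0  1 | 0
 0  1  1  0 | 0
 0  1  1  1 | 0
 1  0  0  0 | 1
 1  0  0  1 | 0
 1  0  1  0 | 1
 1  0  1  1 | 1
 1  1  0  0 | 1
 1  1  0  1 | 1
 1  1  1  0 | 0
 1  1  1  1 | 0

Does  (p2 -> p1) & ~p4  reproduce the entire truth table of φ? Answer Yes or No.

No

Evaluate (p2 -> p1) & ~p4 on each row and compare to φ:
  p1=0, p2=0, p3=0, p4=0: formula gives 1, but φ = 0 ✗
Since they disagree at (0,0,0,0), the expression is not a correct formula for φ.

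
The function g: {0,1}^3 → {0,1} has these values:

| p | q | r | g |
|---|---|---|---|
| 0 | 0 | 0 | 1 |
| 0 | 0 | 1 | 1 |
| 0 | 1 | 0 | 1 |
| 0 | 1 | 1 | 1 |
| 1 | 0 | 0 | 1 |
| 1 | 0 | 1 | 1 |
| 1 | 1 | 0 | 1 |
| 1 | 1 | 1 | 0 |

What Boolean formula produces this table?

The output is 0 only when every input is 1 — NAND of all inputs.

g(p, q, r) = ¬((p ∧ q) ∧ r)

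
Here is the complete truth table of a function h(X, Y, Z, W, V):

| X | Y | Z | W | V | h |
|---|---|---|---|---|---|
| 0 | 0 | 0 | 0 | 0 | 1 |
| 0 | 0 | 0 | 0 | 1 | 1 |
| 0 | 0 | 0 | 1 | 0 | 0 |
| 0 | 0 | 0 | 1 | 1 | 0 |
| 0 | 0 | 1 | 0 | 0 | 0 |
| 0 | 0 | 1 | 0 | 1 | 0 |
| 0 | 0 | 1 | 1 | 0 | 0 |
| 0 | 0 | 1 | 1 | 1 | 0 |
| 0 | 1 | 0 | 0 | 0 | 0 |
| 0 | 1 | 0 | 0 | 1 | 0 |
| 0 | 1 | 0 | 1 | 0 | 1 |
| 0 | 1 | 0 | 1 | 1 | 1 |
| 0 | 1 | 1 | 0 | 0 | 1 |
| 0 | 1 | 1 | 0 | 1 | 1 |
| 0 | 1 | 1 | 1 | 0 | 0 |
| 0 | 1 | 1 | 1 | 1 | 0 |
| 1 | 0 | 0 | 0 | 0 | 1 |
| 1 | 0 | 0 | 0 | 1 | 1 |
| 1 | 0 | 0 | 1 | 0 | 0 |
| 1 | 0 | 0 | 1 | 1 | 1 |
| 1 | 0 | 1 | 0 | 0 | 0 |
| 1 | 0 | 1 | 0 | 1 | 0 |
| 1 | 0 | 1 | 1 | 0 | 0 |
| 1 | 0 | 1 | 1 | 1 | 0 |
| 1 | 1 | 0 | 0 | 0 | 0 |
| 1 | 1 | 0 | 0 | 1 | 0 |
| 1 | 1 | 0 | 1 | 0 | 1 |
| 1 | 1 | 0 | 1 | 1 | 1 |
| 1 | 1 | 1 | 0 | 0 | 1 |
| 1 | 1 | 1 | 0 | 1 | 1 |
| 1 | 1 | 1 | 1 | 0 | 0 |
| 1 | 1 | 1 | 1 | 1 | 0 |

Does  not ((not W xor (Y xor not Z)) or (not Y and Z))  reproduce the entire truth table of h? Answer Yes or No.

No

Test each input against both h and the formula:
  X=0, Y=0, Z=0, W=0, V=0: formula gives 1, h = 1 ✓
  X=0, Y=0, Z=0, W=0, V=1: formula gives 1, h = 1 ✓
  X=0, Y=0, Z=0, W=1, V=0: formula gives 0, h = 0 ✓
  X=0, Y=0, Z=0, W=1, V=1: formula gives 0, h = 0 ✓
  …
  X=1, Y=0, Z=0, W=1, V=1: formula gives 0, but h = 1 ✗
Since they disagree at (1,0,0,1,1), the expression is not a correct formula for h.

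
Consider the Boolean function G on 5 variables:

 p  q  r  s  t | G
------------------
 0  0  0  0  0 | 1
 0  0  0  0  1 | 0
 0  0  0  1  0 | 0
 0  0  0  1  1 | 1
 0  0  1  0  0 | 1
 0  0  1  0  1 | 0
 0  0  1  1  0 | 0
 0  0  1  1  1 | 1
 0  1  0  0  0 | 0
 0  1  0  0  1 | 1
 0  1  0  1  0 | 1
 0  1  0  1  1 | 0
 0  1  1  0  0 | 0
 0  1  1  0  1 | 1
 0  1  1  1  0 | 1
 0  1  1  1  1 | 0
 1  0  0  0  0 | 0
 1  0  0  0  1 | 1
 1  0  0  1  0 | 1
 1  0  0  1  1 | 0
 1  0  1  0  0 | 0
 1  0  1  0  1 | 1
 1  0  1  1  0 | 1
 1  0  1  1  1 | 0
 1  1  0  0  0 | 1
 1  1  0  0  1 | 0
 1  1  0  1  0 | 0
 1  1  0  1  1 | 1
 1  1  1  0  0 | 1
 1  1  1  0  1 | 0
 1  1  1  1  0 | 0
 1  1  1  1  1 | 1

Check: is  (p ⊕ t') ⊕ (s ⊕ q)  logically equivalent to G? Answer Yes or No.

Yes

Test each input against both G and the formula:
  p=0, q=0, r=0, s=0, t=0: formula gives 1, G = 1 ✓
  p=0, q=0, r=0, s=0, t=1: formula gives 0, G = 0 ✓
  p=0, q=0, r=0, s=1, t=0: formula gives 0, G = 0 ✓
  p=0, q=0, r=0, s=1, t=1: formula gives 1, G = 1 ✓
  … (the remaining 28 rows also agree.)
All 32 rows match — the expression computes G exactly.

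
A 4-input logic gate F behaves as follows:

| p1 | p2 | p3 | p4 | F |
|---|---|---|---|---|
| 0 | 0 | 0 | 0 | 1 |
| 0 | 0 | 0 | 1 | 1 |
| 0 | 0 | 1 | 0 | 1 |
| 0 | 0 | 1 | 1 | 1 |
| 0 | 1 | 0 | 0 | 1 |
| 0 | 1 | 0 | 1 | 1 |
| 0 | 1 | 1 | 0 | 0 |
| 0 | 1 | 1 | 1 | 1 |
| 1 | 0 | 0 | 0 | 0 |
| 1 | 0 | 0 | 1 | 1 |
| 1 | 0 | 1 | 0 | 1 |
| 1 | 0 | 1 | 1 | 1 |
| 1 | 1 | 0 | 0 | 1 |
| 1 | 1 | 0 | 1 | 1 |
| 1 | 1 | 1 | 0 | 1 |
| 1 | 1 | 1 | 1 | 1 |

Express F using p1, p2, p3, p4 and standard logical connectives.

There are just 2 zero rows: (0,1,1,0), (1,0,0,0). Their minterms are ¬p1·p2·p3·¬p4, p1·¬p2·¬p3·¬p4; the OR of those covers precisely the 0-outputs, and negating it yields F.

F(p1, p2, p3, p4) = ~((((~p1 & p2) & p3) & ~p4) | (((p1 & ~p2) & ~p3) & ~p4))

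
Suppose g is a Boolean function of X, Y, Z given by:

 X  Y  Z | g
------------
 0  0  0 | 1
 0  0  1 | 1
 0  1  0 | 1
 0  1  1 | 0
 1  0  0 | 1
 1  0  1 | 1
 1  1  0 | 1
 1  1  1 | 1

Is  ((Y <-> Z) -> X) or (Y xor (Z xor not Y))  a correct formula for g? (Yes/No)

Check the formula against g row by row:
  X=0, Y=0, Z=0: formula gives 1, g = 1 ✓
  X=0, Y=0, Z=1: formula gives 1, g = 1 ✓
  X=0, Y=1, Z=0: formula gives 1, g = 1 ✓
  X=0, Y=1, Z=1: formula gives 0, g = 0 ✓
  X=1, Y=0, Z=0: formula gives 1, g = 1 ✓
  …and likewise for the remaining 3 rows.
No disagreement on any input; they are logically equivalent.

Yes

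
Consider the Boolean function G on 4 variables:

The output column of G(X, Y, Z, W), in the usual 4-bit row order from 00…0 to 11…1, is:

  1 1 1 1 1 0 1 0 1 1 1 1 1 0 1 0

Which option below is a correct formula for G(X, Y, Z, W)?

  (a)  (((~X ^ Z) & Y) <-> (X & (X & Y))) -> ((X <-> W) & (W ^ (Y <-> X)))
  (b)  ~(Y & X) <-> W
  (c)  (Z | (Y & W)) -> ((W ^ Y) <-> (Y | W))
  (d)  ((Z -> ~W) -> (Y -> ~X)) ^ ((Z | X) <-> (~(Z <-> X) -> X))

(a): at (0,0,0,1) it gives 0, but G = 1 — eliminated.
(b): at (0,0,0,0) it gives 0, but G = 1 — eliminated.
(d): at (0,1,0,1) it gives 1, but G = 0 — eliminated.
(c) is the remaining candidate, and it agrees with G on all 16 inputs.

c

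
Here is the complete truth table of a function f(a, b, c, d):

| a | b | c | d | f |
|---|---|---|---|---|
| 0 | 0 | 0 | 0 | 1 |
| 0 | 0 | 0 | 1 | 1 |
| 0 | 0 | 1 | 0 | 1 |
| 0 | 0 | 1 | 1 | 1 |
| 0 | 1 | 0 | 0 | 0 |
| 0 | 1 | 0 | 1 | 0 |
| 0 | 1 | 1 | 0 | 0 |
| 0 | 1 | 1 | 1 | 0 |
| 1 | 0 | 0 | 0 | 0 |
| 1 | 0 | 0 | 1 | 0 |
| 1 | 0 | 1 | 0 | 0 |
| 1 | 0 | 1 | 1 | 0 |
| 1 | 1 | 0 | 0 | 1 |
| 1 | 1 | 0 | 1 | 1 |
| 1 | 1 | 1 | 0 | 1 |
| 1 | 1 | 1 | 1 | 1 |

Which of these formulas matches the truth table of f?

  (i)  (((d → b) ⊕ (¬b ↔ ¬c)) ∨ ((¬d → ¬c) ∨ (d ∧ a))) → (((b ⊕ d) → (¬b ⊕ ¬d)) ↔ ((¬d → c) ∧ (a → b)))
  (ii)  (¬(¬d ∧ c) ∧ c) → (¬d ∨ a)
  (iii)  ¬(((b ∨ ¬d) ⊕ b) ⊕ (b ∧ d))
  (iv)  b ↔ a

(i): at (0,0,0,0) it gives 0, but f = 1 — eliminated.
(ii): at (0,0,1,1) it gives 0, but f = 1 — eliminated.
(iii): at (0,0,0,0) it gives 0, but f = 1 — eliminated.
(iv) is the remaining candidate, and it agrees with f on all 16 inputs.

iv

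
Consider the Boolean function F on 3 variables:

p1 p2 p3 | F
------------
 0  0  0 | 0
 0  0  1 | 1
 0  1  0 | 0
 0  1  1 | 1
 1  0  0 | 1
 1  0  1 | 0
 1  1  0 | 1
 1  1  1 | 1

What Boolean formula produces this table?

F(p1, p2, p3) = ¬((((¬p1 ∧ ¬p2) ∧ ¬p3) ∨ ((¬p1 ∧ p2) ∧ ¬p3)) ∨ ((p1 ∧ ¬p2) ∧ p3))

There are just 3 zero rows: (0,0,0), (0,1,0), (1,0,1). Their minterms are ¬p1·¬p2·¬p3, ¬p1·p2·¬p3, p1·¬p2·p3; the OR of those covers precisely the 0-outputs, and negating it yields F.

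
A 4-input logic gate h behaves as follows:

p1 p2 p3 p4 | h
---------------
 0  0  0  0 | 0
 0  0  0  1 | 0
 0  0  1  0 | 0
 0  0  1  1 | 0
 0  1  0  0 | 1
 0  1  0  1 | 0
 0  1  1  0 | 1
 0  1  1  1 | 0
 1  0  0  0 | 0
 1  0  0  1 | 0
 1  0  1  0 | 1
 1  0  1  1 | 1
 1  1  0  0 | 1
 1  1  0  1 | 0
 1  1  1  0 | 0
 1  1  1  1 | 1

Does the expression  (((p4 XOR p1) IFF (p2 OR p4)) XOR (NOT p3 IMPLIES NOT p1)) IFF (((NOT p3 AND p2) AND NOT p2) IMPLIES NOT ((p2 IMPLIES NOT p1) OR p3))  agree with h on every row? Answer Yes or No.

Yes

Check the formula against h row by row:
  p1=0, p2=0, p3=0, p4=0: formula gives 0, h = 0 ✓
  p1=0, p2=0, p3=0, p4=1: formula gives 0, h = 0 ✓
  p1=0, p2=0, p3=1, p4=0: formula gives 0, h = 0 ✓
  p1=0, p2=0, p3=1, p4=1: formula gives 0, h = 0 ✓
  … (the remaining 12 rows also agree.)
Every row agrees, so the formula is equivalent.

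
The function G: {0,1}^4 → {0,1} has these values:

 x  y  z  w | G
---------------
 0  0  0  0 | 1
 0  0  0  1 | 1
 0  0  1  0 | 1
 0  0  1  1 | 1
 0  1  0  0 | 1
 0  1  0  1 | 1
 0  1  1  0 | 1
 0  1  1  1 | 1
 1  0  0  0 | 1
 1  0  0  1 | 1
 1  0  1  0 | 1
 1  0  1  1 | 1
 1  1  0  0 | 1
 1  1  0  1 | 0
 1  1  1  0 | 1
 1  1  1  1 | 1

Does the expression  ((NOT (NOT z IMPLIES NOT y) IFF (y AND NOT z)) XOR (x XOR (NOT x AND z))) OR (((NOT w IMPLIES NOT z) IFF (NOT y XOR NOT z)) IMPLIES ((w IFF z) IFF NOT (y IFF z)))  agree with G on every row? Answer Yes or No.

Yes

Evaluate ((NOT (NOT z IMPLIES NOT y) IFF (y AND NOT z)) XOR (x XOR (NOT x AND z))) OR (((NOT w IMPLIES NOT z) IFF (NOT y XOR NOT z)) IMPLIES ((w IFF z) IFF NOT (y IFF z))) on each row and compare to G:
  x=0, y=0, z=0, w=0: formula gives 1, G = 1 ✓
  x=0, y=0, z=0, w=1: formula gives 1, G = 1 ✓
  x=0, y=0, z=1, w=0: formula gives 1, G = 1 ✓
  x=0, y=0, z=1, w=1: formula gives 1, G = 1 ✓
  …and likewise for the remaining 12 rows.
All 16 rows match — the expression computes G exactly.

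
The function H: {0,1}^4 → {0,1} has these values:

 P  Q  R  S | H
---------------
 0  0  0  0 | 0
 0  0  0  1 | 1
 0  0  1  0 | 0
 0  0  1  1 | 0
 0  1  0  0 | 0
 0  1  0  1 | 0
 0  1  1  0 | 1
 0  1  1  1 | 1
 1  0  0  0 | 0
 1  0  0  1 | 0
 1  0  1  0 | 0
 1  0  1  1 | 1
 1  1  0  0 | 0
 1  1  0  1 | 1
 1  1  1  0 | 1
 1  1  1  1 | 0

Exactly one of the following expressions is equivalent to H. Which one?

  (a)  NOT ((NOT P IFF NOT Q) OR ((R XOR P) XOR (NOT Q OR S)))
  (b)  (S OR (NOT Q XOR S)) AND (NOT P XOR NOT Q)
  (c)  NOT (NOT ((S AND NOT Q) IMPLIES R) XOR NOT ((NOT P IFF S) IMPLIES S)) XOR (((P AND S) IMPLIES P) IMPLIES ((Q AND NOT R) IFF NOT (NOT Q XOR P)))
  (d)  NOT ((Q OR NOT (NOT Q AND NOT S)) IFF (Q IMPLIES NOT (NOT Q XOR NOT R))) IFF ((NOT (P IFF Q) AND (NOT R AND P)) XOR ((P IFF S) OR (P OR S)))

(a) disagrees with H on (0,0,0,1) (formula → 0, table → 1); rule it out.
(b) disagrees with H on (0,0,0,1) (formula → 0, table → 1); rule it out.
(d) disagrees with H on (0,0,0,0) (formula → 1, table → 0); rule it out.
(c) is the remaining candidate, and it agrees with H on all 16 inputs.

c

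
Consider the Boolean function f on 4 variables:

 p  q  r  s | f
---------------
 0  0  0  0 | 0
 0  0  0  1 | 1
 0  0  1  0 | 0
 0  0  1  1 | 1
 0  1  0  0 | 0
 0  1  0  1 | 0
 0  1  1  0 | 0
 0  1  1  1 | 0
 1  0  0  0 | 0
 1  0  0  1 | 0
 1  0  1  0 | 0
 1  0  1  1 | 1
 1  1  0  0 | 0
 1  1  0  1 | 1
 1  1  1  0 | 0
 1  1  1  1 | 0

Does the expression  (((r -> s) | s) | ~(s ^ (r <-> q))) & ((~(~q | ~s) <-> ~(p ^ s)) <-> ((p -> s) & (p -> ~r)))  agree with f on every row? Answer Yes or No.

Yes

Evaluate (((r -> s) | s) | ~(s ^ (r <-> q))) & ((~(~q | ~s) <-> ~(p ^ s)) <-> ((p -> s) & (p -> ~r))) on each row and compare to f:
  p=0, q=0, r=0, s=0: formula gives 0, f = 0 ✓
  p=0, q=0, r=0, s=1: formula gives 1, f = 1 ✓
  p=0, q=0, r=1, s=0: formula gives 0, f = 0 ✓
  p=0, q=0, r=1, s=1: formula gives 1, f = 1 ✓
  … (the remaining 12 rows also agree.)
All 16 rows match — the expression computes f exactly.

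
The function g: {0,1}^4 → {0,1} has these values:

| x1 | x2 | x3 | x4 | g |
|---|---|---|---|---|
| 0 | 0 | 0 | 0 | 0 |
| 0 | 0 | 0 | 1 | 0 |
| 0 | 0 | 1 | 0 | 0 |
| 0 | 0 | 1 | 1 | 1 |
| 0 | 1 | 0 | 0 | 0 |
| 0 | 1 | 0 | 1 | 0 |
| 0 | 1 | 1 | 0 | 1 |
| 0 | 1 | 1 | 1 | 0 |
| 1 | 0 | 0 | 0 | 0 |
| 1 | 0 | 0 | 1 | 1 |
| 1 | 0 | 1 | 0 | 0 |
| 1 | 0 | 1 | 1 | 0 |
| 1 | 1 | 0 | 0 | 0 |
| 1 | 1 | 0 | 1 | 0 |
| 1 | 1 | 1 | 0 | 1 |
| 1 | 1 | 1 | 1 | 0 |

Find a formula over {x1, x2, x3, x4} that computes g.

The 1-rows are (0,0,1,1), (0,1,1,0), (1,0,0,1), (1,1,1,0). Each contributes one minterm — ¬x1·¬x2·x3·x4; ¬x1·x2·x3·¬x4; x1·¬x2·¬x3·x4; x1·x2·x3·¬x4 — and their disjunction is a sum-of-products form of g.

g(x1, x2, x3, x4) = (((((~x1 & ~x2) & x3) & x4) | (((~x1 & x2) & x3) & ~x4)) | (((x1 & ~x2) & ~x3) & x4)) | (((x1 & x2) & x3) & ~x4)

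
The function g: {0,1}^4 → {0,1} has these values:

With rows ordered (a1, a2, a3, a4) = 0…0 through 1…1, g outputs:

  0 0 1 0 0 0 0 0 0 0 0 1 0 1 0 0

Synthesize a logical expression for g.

The 1-rows are (0,0,1,0), (1,0,1,1), (1,1,0,1). Each contributes one minterm — ¬a1·¬a2·a3·¬a4; a1·¬a2·a3·a4; a1·a2·¬a3·a4 — and their disjunction is a sum-of-products form of g.

g(a1, a2, a3, a4) = ((((not a1 and not a2) and a3) and not a4) or (((a1 and not a2) and a3) and a4)) or (((a1 and a2) and not a3) and a4)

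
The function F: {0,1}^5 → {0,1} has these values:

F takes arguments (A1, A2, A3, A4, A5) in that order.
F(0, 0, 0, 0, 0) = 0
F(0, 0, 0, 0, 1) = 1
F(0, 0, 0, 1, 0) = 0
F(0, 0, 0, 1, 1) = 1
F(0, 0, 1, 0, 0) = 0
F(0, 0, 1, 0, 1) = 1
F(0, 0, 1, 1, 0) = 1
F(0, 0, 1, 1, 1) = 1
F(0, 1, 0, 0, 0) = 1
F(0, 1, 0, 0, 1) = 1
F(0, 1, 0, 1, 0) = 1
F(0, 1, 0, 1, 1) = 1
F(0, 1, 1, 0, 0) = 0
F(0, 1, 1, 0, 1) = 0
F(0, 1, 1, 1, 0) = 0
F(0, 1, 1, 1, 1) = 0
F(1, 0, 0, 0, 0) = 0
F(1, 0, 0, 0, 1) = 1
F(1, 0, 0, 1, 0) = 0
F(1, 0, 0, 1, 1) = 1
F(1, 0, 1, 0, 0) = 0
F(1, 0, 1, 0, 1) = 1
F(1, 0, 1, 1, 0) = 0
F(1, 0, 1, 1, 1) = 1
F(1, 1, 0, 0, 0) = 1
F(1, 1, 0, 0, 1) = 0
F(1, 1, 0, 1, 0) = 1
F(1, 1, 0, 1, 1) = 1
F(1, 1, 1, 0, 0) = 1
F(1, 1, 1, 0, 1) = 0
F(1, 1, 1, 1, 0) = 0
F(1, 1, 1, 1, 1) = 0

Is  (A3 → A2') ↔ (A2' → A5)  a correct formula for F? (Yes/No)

Evaluate (A3 → A2') ↔ (A2' → A5) on each row and compare to F:
  A1=0, A2=0, A3=0, A4=0, A5=0: formula gives 0, F = 0 ✓
  A1=0, A2=0, A3=0, A4=0, A5=1: formula gives 1, F = 1 ✓
  A1=0, A2=0, A3=0, A4=1, A5=0: formula gives 0, F = 0 ✓
  A1=0, A2=0, A3=0, A4=1, A5=1: formula gives 1, F = 1 ✓
  …
  A1=0, A2=0, A3=1, A4=1, A5=0: formula gives 0, but F = 1 ✗
A single disagreement suffices: at (0,0,1,1,0) they differ, so the formula does not compute F.

No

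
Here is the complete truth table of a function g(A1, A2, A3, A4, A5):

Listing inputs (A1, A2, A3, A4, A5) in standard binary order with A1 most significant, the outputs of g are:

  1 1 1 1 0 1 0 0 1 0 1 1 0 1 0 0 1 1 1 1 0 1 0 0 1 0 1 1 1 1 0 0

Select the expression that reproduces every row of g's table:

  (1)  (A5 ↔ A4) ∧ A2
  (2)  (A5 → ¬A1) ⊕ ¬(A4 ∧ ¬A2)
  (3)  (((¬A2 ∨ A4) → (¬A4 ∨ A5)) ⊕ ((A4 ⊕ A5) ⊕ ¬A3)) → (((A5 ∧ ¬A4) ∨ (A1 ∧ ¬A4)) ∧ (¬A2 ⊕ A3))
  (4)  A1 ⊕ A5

3

(1) fails at (0,0,0,0,0): the formula yields 0, g is 1.
(2) fails at (0,0,0,0,0): the formula yields 0, g is 1.
(4) fails at (0,0,0,0,0): the formula yields 0, g is 1.
(3) is the remaining candidate, and it agrees with g on all 32 inputs.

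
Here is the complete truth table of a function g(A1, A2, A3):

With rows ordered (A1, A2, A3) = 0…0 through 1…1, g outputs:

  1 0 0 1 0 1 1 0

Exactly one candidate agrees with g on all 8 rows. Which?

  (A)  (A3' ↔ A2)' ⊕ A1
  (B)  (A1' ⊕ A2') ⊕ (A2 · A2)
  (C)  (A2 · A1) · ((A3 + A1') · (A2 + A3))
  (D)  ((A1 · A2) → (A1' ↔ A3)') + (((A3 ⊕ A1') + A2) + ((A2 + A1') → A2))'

(B) fails at (0,0,0): the formula yields 0, g is 1.
(C) fails at (0,0,0): the formula yields 0, g is 1.
(D) fails at (0,0,1): the formula yields 1, g is 0.
(A) is the remaining candidate, and it agrees with g on all 8 inputs.

A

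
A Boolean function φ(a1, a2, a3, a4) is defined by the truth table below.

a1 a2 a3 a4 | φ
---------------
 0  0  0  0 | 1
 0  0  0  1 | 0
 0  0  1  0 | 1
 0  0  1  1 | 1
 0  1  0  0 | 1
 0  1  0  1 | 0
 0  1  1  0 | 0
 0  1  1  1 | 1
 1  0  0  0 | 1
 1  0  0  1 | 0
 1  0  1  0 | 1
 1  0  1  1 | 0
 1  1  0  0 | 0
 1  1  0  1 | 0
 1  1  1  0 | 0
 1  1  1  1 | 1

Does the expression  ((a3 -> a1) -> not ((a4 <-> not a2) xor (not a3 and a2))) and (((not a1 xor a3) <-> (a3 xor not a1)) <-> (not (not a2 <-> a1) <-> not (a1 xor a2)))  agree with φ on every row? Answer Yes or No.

Test each input against both φ and the formula:
  a1=0, a2=0, a3=0, a4=0: formula gives 1, φ = 1 ✓
  a1=0, a2=0, a3=0, a4=1: formula gives 0, φ = 0 ✓
  a1=0, a2=0, a3=1, a4=0: formula gives 1, φ = 1 ✓
  a1=0, a2=0, a3=1, a4=1: formula gives 1, φ = 1 ✓
  …
  a1=0, a2=1, a3=1, a4=0: formula gives 1, but φ = 0 ✗
Since they disagree at (0,1,1,0), the expression is not a correct formula for φ.

No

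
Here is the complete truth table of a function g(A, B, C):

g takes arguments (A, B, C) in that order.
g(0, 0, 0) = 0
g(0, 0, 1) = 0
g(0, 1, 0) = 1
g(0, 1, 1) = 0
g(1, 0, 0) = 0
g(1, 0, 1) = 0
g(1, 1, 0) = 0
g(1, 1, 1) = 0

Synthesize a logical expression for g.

Only row (0,1,0) gives 1. That row's minterm ¬A·B·¬C is g directly.

g(A, B, C) = (A' · B) · C'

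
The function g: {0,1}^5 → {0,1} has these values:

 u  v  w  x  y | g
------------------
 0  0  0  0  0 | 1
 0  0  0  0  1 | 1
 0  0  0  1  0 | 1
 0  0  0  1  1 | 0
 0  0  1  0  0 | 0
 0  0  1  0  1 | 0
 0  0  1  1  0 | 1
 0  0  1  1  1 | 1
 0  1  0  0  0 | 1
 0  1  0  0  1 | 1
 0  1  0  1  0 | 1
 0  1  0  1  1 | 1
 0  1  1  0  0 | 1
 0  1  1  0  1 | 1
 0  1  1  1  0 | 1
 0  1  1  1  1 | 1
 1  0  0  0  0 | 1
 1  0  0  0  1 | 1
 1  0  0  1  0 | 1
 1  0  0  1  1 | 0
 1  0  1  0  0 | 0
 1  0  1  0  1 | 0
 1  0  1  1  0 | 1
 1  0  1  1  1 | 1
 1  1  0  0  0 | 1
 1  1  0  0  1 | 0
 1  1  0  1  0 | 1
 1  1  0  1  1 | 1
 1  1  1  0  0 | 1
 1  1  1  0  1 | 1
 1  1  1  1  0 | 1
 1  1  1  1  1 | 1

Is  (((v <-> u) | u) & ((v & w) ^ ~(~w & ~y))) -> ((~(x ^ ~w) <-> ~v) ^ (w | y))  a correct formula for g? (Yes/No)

Yes

Test each input against both g and the formula:
  u=0, v=0, w=0, x=0, y=0: formula gives 1, g = 1 ✓
  u=0, v=0, w=0, x=0, y=1: formula gives 1, g = 1 ✓
  u=0, v=0, w=0, x=1, y=0: formula gives 1, g = 1 ✓
  u=0, v=0, w=0, x=1, y=1: formula gives 0, g = 0 ✓
  … (the remaining 28 rows also agree.)
All 32 rows match — the expression computes g exactly.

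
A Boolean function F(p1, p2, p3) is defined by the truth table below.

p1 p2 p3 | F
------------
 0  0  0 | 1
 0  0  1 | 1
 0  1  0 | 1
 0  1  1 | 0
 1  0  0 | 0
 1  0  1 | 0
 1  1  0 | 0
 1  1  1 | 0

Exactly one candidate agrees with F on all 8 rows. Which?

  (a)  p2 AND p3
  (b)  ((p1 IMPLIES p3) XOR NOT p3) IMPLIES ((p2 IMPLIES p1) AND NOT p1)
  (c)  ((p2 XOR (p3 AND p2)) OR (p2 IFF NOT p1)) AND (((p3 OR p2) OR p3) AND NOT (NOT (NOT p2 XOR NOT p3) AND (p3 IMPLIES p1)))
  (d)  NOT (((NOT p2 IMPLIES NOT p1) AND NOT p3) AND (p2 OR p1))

(a) disagrees with F on (0,0,0) (formula → 0, table → 1); rule it out.
(c) disagrees with F on (0,0,0) (formula → 0, table → 1); rule it out.
(d) disagrees with F on (0,1,0) (formula → 0, table → 1); rule it out.
That leaves (b). Evaluating it on every row reproduces the table of F exactly.

b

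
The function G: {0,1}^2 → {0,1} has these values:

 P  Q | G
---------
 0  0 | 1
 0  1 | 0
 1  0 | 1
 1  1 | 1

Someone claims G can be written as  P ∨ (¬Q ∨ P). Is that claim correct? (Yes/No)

Yes

Check the formula against G row by row:
  P=0, Q=0: formula gives 1, G = 1 ✓
  P=0, Q=1: formula gives 0, G = 0 ✓
  P=1, Q=0: formula gives 1, G = 1 ✓
  P=1, Q=1: formula gives 1, G = 1 ✓
No disagreement on any input; they are logically equivalent.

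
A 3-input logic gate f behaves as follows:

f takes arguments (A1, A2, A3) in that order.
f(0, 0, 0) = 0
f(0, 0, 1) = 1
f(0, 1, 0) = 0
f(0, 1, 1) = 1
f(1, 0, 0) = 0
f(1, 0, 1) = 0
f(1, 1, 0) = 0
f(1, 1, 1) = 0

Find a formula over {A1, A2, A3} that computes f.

f(A1, A2, A3) = ((A1' · A2') · A3) + ((A1' · A2) · A3)

Collect the rows where f=1 — (0,0,1), (0,1,1) — and write one minterm per row: ¬A1·¬A2·A3, ¬A1·A2·A3. Their union (logical OR) reproduces the table exactly.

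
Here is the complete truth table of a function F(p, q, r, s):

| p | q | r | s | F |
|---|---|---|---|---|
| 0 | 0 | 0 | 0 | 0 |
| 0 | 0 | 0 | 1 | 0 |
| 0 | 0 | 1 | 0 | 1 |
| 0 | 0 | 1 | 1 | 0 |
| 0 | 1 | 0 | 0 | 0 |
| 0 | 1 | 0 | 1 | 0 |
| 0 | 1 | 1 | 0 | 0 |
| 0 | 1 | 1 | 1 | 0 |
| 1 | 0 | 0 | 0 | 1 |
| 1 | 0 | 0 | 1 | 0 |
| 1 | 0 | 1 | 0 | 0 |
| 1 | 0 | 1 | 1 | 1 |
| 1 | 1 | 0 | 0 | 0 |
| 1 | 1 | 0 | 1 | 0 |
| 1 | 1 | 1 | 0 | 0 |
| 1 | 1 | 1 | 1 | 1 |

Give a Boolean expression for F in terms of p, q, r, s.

Collect the rows where F=1 — (0,0,1,0), (1,0,0,0), (1,0,1,1), (1,1,1,1) — and write one minterm per row: ¬p·¬q·r·¬s, p·¬q·¬r·¬s, p·¬q·r·s, p·q·r·s. Their union (logical OR) reproduces the table exactly.

F(p, q, r, s) = (((((not p and not q) and r) and not s) or (((p and not q) and not r) and not s)) or (((p and not q) and r) and s)) or (((p and q) and r) and s)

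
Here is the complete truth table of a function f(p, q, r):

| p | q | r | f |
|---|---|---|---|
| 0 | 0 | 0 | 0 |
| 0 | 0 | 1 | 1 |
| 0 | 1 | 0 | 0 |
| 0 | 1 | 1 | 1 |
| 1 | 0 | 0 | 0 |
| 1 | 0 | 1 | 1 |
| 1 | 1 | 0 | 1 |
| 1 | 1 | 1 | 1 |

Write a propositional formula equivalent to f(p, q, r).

The 0-rows are (0,0,0), (0,1,0), (1,0,0). Take each as a conjunction (¬p·¬q·¬r, ¬p·q·¬r, p·¬q·¬r), form their disjunction, and complement — that gives a formula that is 1 everywhere f is.

f(p, q, r) = ¬((((¬p ∧ ¬q) ∧ ¬r) ∨ ((¬p ∧ q) ∧ ¬r)) ∨ ((p ∧ ¬q) ∧ ¬r))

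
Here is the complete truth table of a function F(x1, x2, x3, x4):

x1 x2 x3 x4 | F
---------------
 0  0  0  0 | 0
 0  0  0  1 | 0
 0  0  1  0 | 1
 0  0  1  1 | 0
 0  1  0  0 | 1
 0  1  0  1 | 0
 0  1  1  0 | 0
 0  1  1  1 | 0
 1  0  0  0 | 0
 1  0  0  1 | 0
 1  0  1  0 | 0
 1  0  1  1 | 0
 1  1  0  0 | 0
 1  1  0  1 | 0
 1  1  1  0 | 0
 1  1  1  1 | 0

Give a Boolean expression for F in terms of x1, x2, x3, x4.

The 1-rows are (0,0,1,0), (0,1,0,0). Each contributes one minterm — ¬x1·¬x2·x3·¬x4; ¬x1·x2·¬x3·¬x4 — and their disjunction is a sum-of-products form of F.

F(x1, x2, x3, x4) = (((not x1 and not x2) and x3) and not x4) or (((not x1 and x2) and not x3) and not x4)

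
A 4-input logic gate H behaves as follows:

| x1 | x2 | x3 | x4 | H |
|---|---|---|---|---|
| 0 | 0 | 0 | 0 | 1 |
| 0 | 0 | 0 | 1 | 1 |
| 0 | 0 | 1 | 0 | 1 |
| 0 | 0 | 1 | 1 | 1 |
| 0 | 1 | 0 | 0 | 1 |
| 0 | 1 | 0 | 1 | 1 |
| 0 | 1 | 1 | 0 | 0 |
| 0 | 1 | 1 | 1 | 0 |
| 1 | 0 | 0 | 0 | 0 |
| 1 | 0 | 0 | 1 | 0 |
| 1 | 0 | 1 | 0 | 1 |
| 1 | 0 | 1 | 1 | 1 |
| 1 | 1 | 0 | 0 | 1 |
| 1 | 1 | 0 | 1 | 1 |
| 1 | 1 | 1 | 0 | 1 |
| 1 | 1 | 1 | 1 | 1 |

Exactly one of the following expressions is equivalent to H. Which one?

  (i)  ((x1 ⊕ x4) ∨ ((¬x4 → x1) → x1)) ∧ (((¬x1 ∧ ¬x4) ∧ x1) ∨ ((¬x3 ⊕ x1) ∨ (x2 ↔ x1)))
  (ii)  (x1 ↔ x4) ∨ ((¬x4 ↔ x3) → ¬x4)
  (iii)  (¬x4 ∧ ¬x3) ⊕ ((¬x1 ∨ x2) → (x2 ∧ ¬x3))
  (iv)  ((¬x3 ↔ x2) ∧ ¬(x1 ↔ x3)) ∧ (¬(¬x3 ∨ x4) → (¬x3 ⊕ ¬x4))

i

(ii) fails at (0,0,0,1): the formula yields 0, H is 1.
(iii) fails at (0,0,0,1): the formula yields 0, H is 1.
(iv) fails at (0,0,0,0): the formula yields 0, H is 1.
That leaves (i). Evaluating it on every row reproduces the table of H exactly.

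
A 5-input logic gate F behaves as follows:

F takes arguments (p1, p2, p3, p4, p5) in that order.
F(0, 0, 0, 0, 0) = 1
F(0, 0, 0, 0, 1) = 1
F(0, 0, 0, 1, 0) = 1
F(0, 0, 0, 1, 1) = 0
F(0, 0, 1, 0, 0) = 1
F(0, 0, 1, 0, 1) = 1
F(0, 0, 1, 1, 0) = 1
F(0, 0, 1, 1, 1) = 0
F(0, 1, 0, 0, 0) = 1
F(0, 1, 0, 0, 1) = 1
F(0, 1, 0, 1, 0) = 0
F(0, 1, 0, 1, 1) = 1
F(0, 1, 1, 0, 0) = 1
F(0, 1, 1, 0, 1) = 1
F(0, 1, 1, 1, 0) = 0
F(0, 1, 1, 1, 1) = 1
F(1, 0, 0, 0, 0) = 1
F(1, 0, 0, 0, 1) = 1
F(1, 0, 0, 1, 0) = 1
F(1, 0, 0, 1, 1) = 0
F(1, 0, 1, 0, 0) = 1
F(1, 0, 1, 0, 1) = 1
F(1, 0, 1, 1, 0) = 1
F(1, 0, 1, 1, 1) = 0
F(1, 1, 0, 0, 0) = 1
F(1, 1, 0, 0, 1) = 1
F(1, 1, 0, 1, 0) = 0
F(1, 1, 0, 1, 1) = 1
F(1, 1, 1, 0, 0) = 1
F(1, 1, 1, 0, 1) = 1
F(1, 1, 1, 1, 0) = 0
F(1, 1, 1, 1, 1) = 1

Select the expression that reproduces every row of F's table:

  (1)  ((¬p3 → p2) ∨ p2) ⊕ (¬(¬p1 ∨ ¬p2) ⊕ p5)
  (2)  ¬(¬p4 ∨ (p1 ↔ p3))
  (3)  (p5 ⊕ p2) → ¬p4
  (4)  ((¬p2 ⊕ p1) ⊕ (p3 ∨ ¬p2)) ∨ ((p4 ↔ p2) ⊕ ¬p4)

3

(1): at (0,0,0,0,0) it gives 0, but F = 1 — eliminated.
(2): at (0,0,0,0,0) it gives 0, but F = 1 — eliminated.
(4): at (0,0,0,0,0) it gives 0, but F = 1 — eliminated.
(3) is the remaining candidate, and it agrees with F on all 32 inputs.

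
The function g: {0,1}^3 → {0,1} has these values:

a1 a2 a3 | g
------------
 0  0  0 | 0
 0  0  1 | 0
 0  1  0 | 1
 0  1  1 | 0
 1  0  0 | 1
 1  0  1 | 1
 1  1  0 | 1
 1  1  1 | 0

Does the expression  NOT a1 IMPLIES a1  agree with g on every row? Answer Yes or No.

No

Evaluate NOT a1 IMPLIES a1 on each row and compare to g:
  a1=0, a2=0, a3=0: formula gives 0, g = 0 ✓
  a1=0, a2=0, a3=1: formula gives 0, g = 0 ✓
  a1=0, a2=1, a3=0: formula gives 0, but g = 1 ✗
Since they disagree at (0,1,0), the expression is not a correct formula for g.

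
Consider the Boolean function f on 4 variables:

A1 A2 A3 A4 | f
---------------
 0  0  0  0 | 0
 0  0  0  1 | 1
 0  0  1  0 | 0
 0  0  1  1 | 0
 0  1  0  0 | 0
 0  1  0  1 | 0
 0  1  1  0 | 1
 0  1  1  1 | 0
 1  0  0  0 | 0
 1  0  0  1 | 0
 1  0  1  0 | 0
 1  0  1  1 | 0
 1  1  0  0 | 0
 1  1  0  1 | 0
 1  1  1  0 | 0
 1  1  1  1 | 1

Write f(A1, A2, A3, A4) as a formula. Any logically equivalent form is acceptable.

The 1-rows are (0,0,0,1), (0,1,1,0), (1,1,1,1). Each contributes one minterm — ¬A1·¬A2·¬A3·A4; ¬A1·A2·A3·¬A4; A1·A2·A3·A4 — and their disjunction is a sum-of-products form of f.

f(A1, A2, A3, A4) = ((((A1' · A2') · A3') · A4) + (((A1' · A2) · A3) · A4')) + (((A1 · A2) · A3) · A4)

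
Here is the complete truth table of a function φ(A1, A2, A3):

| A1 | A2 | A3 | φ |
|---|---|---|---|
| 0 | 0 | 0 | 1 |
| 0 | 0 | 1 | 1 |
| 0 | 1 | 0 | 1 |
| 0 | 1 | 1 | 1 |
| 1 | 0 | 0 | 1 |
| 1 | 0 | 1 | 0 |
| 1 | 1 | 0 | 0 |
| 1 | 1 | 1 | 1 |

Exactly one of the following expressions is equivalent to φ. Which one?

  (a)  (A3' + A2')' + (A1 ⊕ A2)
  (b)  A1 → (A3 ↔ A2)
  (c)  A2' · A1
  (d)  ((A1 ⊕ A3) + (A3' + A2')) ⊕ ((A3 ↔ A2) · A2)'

b

(a): at (0,0,0) it gives 0, but φ = 1 — eliminated.
(c): at (0,0,0) it gives 0, but φ = 1 — eliminated.
(d): at (0,0,0) it gives 0, but φ = 1 — eliminated.
That leaves (b). Evaluating it on every row reproduces the table of φ exactly.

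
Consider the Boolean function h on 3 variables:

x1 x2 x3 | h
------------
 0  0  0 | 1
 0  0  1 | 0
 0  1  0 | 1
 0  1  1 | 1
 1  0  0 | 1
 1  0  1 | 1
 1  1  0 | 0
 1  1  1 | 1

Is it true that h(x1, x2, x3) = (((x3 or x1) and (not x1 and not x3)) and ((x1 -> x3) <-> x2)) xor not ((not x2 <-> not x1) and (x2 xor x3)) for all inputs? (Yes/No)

Check the formula against h row by row:
  x1=0, x2=0, x3=0: formula gives 1, h = 1 ✓
  x1=0, x2=0, x3=1: formula gives 0, h = 0 ✓
  x1=0, x2=1, x3=0: formula gives 1, h = 1 ✓
  x1=0, x2=1, x3=1: formula gives 1, h = 1 ✓
  x1=1, x2=0, x3=0: formula gives 1, h = 1 ✓
  … (the remaining 3 rows also agree.)
Every row agrees, so the formula is equivalent.

Yes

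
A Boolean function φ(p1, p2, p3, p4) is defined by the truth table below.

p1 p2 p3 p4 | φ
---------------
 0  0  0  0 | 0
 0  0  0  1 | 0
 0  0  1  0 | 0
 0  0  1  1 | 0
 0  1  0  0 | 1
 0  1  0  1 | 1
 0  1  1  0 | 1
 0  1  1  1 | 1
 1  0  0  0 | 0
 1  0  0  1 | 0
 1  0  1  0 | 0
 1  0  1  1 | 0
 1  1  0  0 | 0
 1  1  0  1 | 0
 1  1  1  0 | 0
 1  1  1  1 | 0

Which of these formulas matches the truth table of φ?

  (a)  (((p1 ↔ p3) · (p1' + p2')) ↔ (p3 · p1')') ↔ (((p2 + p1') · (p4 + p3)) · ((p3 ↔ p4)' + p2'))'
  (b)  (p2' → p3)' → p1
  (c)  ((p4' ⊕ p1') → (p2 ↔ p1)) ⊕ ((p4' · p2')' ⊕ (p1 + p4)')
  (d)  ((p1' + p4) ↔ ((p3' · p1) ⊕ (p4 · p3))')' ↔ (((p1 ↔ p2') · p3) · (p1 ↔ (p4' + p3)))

c

(a): at (0,0,0,0) it gives 1, but φ = 0 — eliminated.
(b): at (0,0,1,0) it gives 1, but φ = 0 — eliminated.
(d): at (0,0,0,0) it gives 1, but φ = 0 — eliminated.
Only (c) survives; checking it on all 16 rows confirms it matches φ.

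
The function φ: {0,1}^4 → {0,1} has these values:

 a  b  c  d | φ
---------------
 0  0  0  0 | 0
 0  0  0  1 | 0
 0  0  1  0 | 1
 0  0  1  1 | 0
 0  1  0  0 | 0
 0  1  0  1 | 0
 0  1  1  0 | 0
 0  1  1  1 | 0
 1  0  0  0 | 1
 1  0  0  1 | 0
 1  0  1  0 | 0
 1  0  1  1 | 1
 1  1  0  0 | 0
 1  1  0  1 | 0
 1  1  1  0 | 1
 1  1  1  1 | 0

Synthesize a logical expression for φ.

Collect the rows where φ=1 — (0,0,1,0), (1,0,0,0), (1,0,1,1), (1,1,1,0) — and write one minterm per row: ¬a·¬b·c·¬d, a·¬b·¬c·¬d, a·¬b·c·d, a·b·c·¬d. Their union (logical OR) reproduces the table exactly.

φ(a, b, c, d) = (((((~a & ~b) & c) & ~d) | (((a & ~b) & ~c) & ~d)) | (((a & ~b) & c) & d)) | (((a & b) & c) & ~d)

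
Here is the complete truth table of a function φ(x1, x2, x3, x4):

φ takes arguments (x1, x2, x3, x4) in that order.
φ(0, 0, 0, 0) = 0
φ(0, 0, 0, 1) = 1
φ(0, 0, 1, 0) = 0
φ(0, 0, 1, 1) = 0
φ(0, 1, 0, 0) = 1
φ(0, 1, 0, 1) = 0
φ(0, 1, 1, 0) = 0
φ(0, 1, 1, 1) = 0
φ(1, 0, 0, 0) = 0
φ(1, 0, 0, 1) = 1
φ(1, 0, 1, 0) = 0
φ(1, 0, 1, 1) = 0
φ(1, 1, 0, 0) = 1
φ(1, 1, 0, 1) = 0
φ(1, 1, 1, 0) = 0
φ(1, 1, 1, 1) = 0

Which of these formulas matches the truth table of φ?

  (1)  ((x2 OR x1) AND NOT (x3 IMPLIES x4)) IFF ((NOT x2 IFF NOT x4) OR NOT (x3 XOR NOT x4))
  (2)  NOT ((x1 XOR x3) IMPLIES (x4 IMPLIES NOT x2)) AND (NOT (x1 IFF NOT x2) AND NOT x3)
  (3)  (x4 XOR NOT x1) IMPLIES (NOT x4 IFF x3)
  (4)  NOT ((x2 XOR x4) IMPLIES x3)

4

(1): at (0,0,0,1) it gives 0, but φ = 1 — eliminated.
(2): at (0,0,0,1) it gives 0, but φ = 1 — eliminated.
(3): at (0,0,1,0) it gives 1, but φ = 0 — eliminated.
(4) is the remaining candidate, and it agrees with φ on all 16 inputs.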